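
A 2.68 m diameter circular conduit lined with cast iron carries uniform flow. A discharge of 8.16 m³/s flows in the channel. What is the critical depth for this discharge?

y_c = 1.27 m

At critical depth, Q² T / (g A³) = 1, i.e. A³/T = Q²/g = 8.16²/9.81 = 6.788.
At y = 1.56 m: A³/T = 14.97 — high.
At y = 0.903 m: A³/T = 1.84 — low.
At y = 1.27 m: A³/T = 6.82 — matches.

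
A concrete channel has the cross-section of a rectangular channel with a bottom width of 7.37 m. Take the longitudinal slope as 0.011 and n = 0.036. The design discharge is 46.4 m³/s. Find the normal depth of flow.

y_n = 1.87 m

Manning's equation rearranged: A R^(2/3) = nQ / (1·√S) = 0.036 × 46.4 / (√0.011) = 15.93.
Try y = 2.14 m: A R^(2/3) = 19.3 — high.
Try y = 1.67 m: A R^(2/3) = 13.5 — low.
Try y = 1.87 m: A R^(2/3) = 15.91 — ≈ 15.93.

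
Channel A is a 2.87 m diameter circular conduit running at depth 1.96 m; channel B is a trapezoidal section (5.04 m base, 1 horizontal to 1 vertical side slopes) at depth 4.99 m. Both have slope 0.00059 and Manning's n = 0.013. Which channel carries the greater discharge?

Channel A: For a circular section of diameter D = 2.87 m at depth y = 1.96 m, the central angle is θ = 2 arccos(1 − 2y/D) = 3.891 rad. Then A = (D²/8)(θ − sin θ) = 4.707 m² and P = Dθ/2 = 5.583 m. Hydraulic radius R = A/P = 4.707/5.583 = 0.8431 m. Q_A = (1/0.013)·4.707·0.8431^(2/3)·√0.00059 = 7.849 m³/s.
Channel B: With bottom width b = 5.04 m and side slope z = 1: A = (b + zy)y = (5.04 + 1×4.99)×4.99 = 50.05 m²; P = b + 2y√(1+z²) = 5.04 + 2×4.99×1.414 = 19.15 m. Hydraulic radius R = A/P = 50.05/19.15 = 2.613 m. Q_B = (1/0.013)·50.05·2.613^(2/3)·√0.00059 = 177.4 m³/s.
Q_A = 7.849 m³/s vs Q_B = 177.4 m³/s, so channel B carries more.

channel B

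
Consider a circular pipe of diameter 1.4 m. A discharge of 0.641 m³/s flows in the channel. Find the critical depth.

y_c = 0.411 m

At critical depth, Q² T / (g A³) = 1, i.e. A³/T = Q²/g = 0.641²/9.81 = 0.04188.
At y = 0.292 m: A³/T = 0.01108 — short.
At y = 0.495 m: A³/T = 0.0862 — over.
At y = 0.411 m: A³/T = 0.04199 — matches.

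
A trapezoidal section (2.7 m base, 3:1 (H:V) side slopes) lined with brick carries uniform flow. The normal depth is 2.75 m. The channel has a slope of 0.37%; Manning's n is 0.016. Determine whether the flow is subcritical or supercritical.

With bottom width b = 2.7 m and side slope z = 3: A = (b + zy)y = (2.7 + 3×2.75)×2.75 = 30.11 m²; P = b + 2y√(1+z²) = 2.7 + 2×2.75×3.162 = 20.09 m.
Hydraulic radius R = A/P = 30.11/20.09 = 1.499 m.
V = (1/n) R^(2/3) √S = (1/0.016) × 1.499^(2/3) × √0.0037 = 4.979 m/s. Hydraulic depth D_h = A/T = 30.11/19.2 = 1.568 m.
Froude number Fr = V/√(g·D_h) = 4.979/√(9.81×1.568) = 1.27, which is greater than 1, so the flow is supercritical.

supercritical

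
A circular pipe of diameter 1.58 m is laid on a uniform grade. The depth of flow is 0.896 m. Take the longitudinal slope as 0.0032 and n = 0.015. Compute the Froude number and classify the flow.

For a circular section of diameter D = 1.58 m at depth y = 0.896 m, the central angle is θ = 2 arccos(1 − 2y/D) = 3.411 rad. Then A = (D²/8)(θ − sin θ) = 1.147 m² and P = Dθ/2 = 2.694 m.
Hydraulic radius R = A/P = 1.147/2.694 = 0.4258 m.
V = (1/n) R^(2/3) √S = (1/0.015) × 0.4258^(2/3) × √0.0032 = 2.134 m/s. Hydraulic depth D_h = A/T = 1.147/1.566 = 0.7328 m.
Froude number Fr = V/√(g·D_h) = 2.134/√(9.81×0.7328) = 0.796, which is less than 1, so the flow is subcritical.

subcritical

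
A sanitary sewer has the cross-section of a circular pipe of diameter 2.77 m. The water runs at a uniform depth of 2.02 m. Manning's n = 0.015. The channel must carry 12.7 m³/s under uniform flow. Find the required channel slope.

S = 0.0021

For a circular section of diameter D = 2.77 m at depth y = 2.02 m, the central angle is θ = 2 arccos(1 − 2y/D) = 4.094 rad. Then A = (D²/8)(θ − sin θ) = 4.708 m² and P = Dθ/2 = 5.67 m.
Hydraulic radius R = A/P = 4.708/5.67 = 0.8303 m.
From Manning's equation, S = [nQ / (1 A R^(2/3))]² = [0.015 × 12.7 / (1 × 4.708 × 0.8303^(2/3))]² = 0.0021.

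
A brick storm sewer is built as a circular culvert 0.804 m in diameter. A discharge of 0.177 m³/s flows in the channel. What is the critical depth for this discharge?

y_c = 0.248 m

At critical depth, Q² T / (g A³) = 1, i.e. A³/T = Q²/g = 0.177²/9.81 = 0.003194.
At y = 0.173 m: A³/T = 0.0007818 — too small.
At y = 0.248 m: A³/T = 0.003177 — matches.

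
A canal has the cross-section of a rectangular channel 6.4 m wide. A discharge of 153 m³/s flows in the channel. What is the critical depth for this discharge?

y_c = 3.88 m

For a rectangular channel, critical depth y_c = (q²/g)^(1/3) where q = Q/b = 153/6.4 = 23.91 m²/s.
So y_c = (23.91²/9.81)^(1/3) = 3.88 m.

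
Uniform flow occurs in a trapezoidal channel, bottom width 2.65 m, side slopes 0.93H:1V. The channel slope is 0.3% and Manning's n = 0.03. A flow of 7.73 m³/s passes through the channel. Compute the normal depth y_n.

y_n = 1.28 m

Manning's equation rearranged: A R^(2/3) = nQ / (1·√S) = 0.03 × 7.73 / (√0.003) = 4.234.
Try y = 1.61 m: A R^(2/3) = 6.441 — over.
Try y = 0.9 m: A R^(2/3) = 2.268 — short.
Try y = 1.28 m: A R^(2/3) = 4.236 — matches.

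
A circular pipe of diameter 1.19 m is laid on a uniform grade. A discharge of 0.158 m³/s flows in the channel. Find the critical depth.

y_c = 0.21 m

At critical depth, Q² T / (g A³) = 1, i.e. A³/T = Q²/g = 0.158²/9.81 = 0.002545.
Try y = 0.262 m: A³/T = 0.006075 — over.
Try y = 0.161 m: A³/T = 0.000897 — short.
Try y = 0.21 m: A³/T = 0.002553 — close enough.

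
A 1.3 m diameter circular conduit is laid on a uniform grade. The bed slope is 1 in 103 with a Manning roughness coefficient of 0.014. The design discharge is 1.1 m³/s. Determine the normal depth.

y_n = 0.442 m

Manning's equation rearranged: A R^(2/3) = nQ / (1·√S) = 0.014 × 1.1 / (√0.009709) = 0.1563.
Try y = 0.503 m: A R^(2/3) = 0.1989 — too large.
Try y = 0.442 m: A R^(2/3) = 0.1562 — close enough.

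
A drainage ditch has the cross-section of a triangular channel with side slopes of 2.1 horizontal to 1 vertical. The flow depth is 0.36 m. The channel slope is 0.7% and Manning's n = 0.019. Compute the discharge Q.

For a triangular section with side slope z = 2.1: A = zy² = 2.1×0.36² = 0.2722 m²; P = 2y√(1+z²) = 2×0.36×2.326 = 1.675 m.
Hydraulic radius R = A/P = 0.2722/1.675 = 0.1625 m.
Manning's equation: Q = (1/n) A R^(2/3) S^(1/2) = (1/0.019) × 0.2722 × 0.1625^(2/3) × 0.007^(1/2) = 0.357 m³/s.

Q = 0.357 m³/s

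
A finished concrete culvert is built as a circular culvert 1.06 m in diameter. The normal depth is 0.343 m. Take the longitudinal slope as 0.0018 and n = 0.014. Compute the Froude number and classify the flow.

subcritical

For a circular section of diameter D = 1.06 m at depth y = 0.343 m, the central angle is θ = 2 arccos(1 − 2y/D) = 2.42 rad. Then A = (D²/8)(θ − sin θ) = 0.2472 m² and P = Dθ/2 = 1.283 m.
Hydraulic radius R = A/P = 0.2472/1.283 = 0.1927 m.
V = (1/n) R^(2/3) √S = (1/0.014) × 0.1927^(2/3) × √0.0018 = 1.011 m/s. Hydraulic depth D_h = A/T = 0.2472/0.9918 = 0.2492 m.
Froude number Fr = V/√(g·D_h) = 1.011/√(9.81×0.2492) = 0.647, which is less than 1, so the flow is subcritical.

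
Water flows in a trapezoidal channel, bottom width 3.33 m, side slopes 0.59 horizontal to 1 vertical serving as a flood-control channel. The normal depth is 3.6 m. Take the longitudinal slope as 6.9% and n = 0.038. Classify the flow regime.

supercritical

With bottom width b = 3.33 m and side slope z = 0.59: A = (b + zy)y = (3.33 + 0.59×3.6)×3.6 = 19.63 m²; P = b + 2y√(1+z²) = 3.33 + 2×3.6×1.161 = 11.69 m.
Hydraulic radius R = A/P = 19.63/11.69 = 1.68 m.
V = (1/n) R^(2/3) √S = (1/0.038) × 1.68^(2/3) × √0.069 = 9.767 m/s. Hydraulic depth D_h = A/T = 19.63/7.578 = 2.591 m.
Froude number Fr = V/√(g·D_h) = 9.767/√(9.81×2.591) = 1.94, which is greater than 1, so the flow is supercritical.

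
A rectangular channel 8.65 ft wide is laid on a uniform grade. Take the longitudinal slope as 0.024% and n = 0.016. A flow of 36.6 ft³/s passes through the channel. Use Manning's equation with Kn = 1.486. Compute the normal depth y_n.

y_n = 2.26 ft

Manning's equation rearranged: A R^(2/3) = nQ / (1.486·√S) = 0.016 × 36.6 / (1.486 × √0.00024) = 25.44.
Trying y = 2.75 ft: A R^(2/3) = 33.63 — too large.
Trying y = 2.26 ft: A R^(2/3) = 25.44 — matches.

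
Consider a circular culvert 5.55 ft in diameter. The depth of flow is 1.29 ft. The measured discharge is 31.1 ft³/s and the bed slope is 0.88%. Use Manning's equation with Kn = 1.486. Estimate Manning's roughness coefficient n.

For a circular section of diameter D = 5.55 ft at depth y = 1.29 ft, the central angle is θ = 2 arccos(1 − 2y/D) = 2.012 rad. Then A = (D²/8)(θ − sin θ) = 4.267 ft² and P = Dθ/2 = 5.584 ft.
Hydraulic radius R = A/P = 4.267/5.584 = 0.7641 ft.
Rearranging Manning's equation: n = (1.486/Q) A R^(2/3) S^(1/2) = (1.486/31.1) × 4.267 × 0.7641^(2/3) × √0.0088 = 0.016.

n = 0.016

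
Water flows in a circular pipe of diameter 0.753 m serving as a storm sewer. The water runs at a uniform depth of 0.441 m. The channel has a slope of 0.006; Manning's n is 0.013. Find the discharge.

Q = 0.564 m³/s

For a circular section of diameter D = 0.753 m at depth y = 0.441 m, the central angle is θ = 2 arccos(1 − 2y/D) = 3.486 rad. Then A = (D²/8)(θ − sin θ) = 0.271 m² and P = Dθ/2 = 1.312 m.
Hydraulic radius R = A/P = 0.271/1.312 = 0.2065 m.
Manning's equation: Q = (1/n) A R^(2/3) S^(1/2) = (1/0.013) × 0.271 × 0.2065^(2/3) × 0.006^(1/2) = 0.564 m³/s.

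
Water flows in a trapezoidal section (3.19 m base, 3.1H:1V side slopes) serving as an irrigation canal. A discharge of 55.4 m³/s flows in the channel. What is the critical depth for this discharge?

y_c = 1.86 m

At critical depth, Q² T / (g A³) = 1, i.e. A³/T = Q²/g = 55.4²/9.81 = 312.9.
Trying y = 2.02 m: A³/T = 442.9 — too large.
Trying y = 1.35 m: A³/T = 85.37 — too small.
Trying y = 1.86 m: A³/T = 314 — matches.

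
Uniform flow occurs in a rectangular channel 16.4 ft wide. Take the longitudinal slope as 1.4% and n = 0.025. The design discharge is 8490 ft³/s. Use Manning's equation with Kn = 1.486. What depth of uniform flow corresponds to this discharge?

Manning's equation rearranged: A R^(2/3) = nQ / (1.486·√S) = 0.025 × 8490 / (1.486 × √0.014) = 1207.
Try y = 19.8 ft: A R^(2/3) = 1048 — low.
Try y = 27.8 ft: A R^(2/3) = 1560 — high.
Try y = 22.3 ft: A R^(2/3) = 1207 — close enough.

y_n = 22.3 ft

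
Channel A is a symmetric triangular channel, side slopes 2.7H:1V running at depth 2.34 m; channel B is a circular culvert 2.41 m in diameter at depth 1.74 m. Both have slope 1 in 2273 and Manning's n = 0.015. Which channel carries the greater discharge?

channel A

Channel A: For a triangular section with side slope z = 2.7: A = zy² = 2.7×2.34² = 14.78 m²; P = 2y√(1+z²) = 2×2.34×2.879 = 13.47 m. Hydraulic radius R = A/P = 14.78/13.47 = 1.097 m. Q_A = (1/0.015)·14.78·1.097^(2/3)·√0.0004399 = 21.99 m³/s.
Channel B: For a circular section of diameter D = 2.41 m at depth y = 1.74 m, the central angle is θ = 2 arccos(1 − 2y/D) = 4.062 rad. Then A = (D²/8)(θ − sin θ) = 3.526 m² and P = Dθ/2 = 4.894 m. Hydraulic radius R = A/P = 3.526/4.894 = 0.7205 m. Q_B = (1/0.015)·3.526·0.7205^(2/3)·√0.0004399 = 3.963 m³/s.
Q_A = 21.99 m³/s vs Q_B = 3.963 m³/s, so channel A carries more.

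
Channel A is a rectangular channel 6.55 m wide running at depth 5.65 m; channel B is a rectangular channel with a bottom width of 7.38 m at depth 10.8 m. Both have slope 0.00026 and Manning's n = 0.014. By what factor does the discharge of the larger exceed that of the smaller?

Channel A: Flow area A = b·y = 6.55 × 5.65 = 37.01 m². Wetted perimeter P = b + 2y = 6.55 + 2×5.65 = 17.85 m. Hydraulic radius R = A/P = 37.01/17.85 = 2.073 m. Q_A = (1/0.014)·37.01·2.073^(2/3)·√0.00026 = 69.3 m³/s.
Channel B: Flow area A = b·y = 7.38 × 10.8 = 79.7 m². Wetted perimeter P = b + 2y = 7.38 + 2×10.8 = 28.98 m. Hydraulic radius R = A/P = 79.7/28.98 = 2.75 m. Q_B = (1/0.014)·79.7·2.75^(2/3)·√0.00026 = 180.2 m³/s.
The larger discharge is 180.2 m³/s and the smaller is 69.3 m³/s; the ratio is 2.6.

2.6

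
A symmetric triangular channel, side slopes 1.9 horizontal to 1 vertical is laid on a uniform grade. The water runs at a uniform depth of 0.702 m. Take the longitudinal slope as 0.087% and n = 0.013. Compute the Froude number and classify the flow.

subcritical

For a triangular section with side slope z = 1.9: A = zy² = 1.9×0.702² = 0.9363 m²; P = 2y√(1+z²) = 2×0.702×2.147 = 3.015 m.
Hydraulic radius R = A/P = 0.9363/3.015 = 0.3106 m.
V = (1/n) R^(2/3) √S = (1/0.013) × 0.3106^(2/3) × √0.00087 = 1.041 m/s. Hydraulic depth D_h = A/T = 0.9363/2.668 = 0.351 m.
Froude number Fr = V/√(g·D_h) = 1.041/√(9.81×0.351) = 0.561, which is less than 1, so the flow is subcritical.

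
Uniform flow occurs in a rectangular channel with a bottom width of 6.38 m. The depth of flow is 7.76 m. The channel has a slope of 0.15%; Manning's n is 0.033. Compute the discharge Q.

Flow area A = b·y = 6.38 × 7.76 = 49.51 m². Wetted perimeter P = b + 2y = 6.38 + 2×7.76 = 21.9 m.
Hydraulic radius R = A/P = 49.51/21.9 = 2.261 m.
Manning's equation: Q = (1/n) A R^(2/3) S^(1/2) = (1/0.033) × 49.51 × 2.261^(2/3) × 0.0015^(1/2) = 100 m³/s.

Q = 100 m³/s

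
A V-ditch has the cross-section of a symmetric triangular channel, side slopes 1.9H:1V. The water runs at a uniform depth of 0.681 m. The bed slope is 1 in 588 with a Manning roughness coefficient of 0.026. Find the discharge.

For a triangular section with side slope z = 1.9: A = zy² = 1.9×0.681² = 0.8811 m²; P = 2y√(1+z²) = 2×0.681×2.147 = 2.924 m.
Hydraulic radius R = A/P = 0.8811/2.924 = 0.3013 m.
Manning's equation: Q = (1/n) A R^(2/3) S^(1/2) = (1/0.026) × 0.8811 × 0.3013^(2/3) × 0.001701^(1/2) = 0.628 m³/s.

Q = 0.628 m³/s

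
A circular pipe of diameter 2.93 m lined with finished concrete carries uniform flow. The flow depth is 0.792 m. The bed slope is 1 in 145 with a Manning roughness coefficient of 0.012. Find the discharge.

Q = 6.06 m³/s

For a circular section of diameter D = 2.93 m at depth y = 0.792 m, the central angle is θ = 2 arccos(1 − 2y/D) = 2.187 rad. Then A = (D²/8)(θ − sin θ) = 1.471 m² and P = Dθ/2 = 3.204 m.
Hydraulic radius R = A/P = 1.471/3.204 = 0.4592 m.
Manning's equation: Q = (1/n) A R^(2/3) S^(1/2) = (1/0.012) × 1.471 × 0.4592^(2/3) × 0.006897^(1/2) = 6.06 m³/s.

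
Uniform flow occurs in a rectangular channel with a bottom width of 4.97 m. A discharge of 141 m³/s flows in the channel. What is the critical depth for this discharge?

For a rectangular channel, critical depth y_c = (q²/g)^(1/3) where q = Q/b = 141/4.97 = 28.37 m²/s.
So y_c = (28.37²/9.81)^(1/3) = 4.35 m.

y_c = 4.35 m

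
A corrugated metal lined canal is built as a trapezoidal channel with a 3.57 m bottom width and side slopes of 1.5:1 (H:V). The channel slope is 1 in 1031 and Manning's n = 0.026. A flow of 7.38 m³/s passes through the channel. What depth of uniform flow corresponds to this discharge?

y_n = 1.26 m

Manning's equation rearranged: A R^(2/3) = nQ / (1·√S) = 0.026 × 7.38 / (√0.0009699) = 6.161.
Trying y = 1.53 m: A R^(2/3) = 8.899 — high.
Trying y = 1.13 m: A R^(2/3) = 5.034 — low.
Trying y = 1.26 m: A R^(2/3) = 6.163 — matches.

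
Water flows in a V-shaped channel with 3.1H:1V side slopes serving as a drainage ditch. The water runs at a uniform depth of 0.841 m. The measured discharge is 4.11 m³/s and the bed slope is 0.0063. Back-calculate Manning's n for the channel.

n = 0.023

For a triangular section with side slope z = 3.1: A = zy² = 3.1×0.841² = 2.193 m²; P = 2y√(1+z²) = 2×0.841×3.257 = 5.479 m.
Hydraulic radius R = A/P = 2.193/5.479 = 0.4002 m.
Rearranging Manning's equation: n = (1/Q) A R^(2/3) S^(1/2) = (1/4.11) × 2.193 × 0.4002^(2/3) × √0.0063 = 0.023.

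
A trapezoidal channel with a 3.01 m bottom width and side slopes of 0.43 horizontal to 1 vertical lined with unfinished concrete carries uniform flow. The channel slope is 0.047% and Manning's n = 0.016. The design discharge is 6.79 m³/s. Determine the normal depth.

y_n = 1.5 m

Manning's equation rearranged: A R^(2/3) = nQ / (1·√S) = 0.016 × 6.79 / (√0.00047) = 5.011.
Try y = 1.91 m: A R^(2/3) = 7.419 — over.
Try y = 1.5 m: A R^(2/3) = 5.01 — matches.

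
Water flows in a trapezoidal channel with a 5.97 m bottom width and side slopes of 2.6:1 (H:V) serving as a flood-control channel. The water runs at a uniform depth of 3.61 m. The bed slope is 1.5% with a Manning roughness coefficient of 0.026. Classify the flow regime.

supercritical

With bottom width b = 5.97 m and side slope z = 2.6: A = (b + zy)y = (5.97 + 2.6×3.61)×3.61 = 55.44 m²; P = b + 2y√(1+z²) = 5.97 + 2×3.61×2.786 = 26.08 m.
Hydraulic radius R = A/P = 55.44/26.08 = 2.125 m.
V = (1/n) R^(2/3) √S = (1/0.026) × 2.125^(2/3) × √0.015 = 7.787 m/s. Hydraulic depth D_h = A/T = 55.44/24.74 = 2.241 m.
Froude number Fr = V/√(g·D_h) = 7.787/√(9.81×2.241) = 1.66, which is greater than 1, so the flow is supercritical.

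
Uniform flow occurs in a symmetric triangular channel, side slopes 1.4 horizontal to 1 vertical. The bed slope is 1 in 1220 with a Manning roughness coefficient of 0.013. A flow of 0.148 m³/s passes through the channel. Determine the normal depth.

Manning's equation rearranged: A R^(2/3) = nQ / (1·√S) = 0.013 × 0.148 / (√0.0008197) = 0.0672.
Try y = 0.501 m: A R^(2/3) = 0.1217 — high.
Try y = 0.315 m: A R^(2/3) = 0.03531 — low.
Try y = 0.401 m: A R^(2/3) = 0.06722 — matches.

y_n = 0.401 m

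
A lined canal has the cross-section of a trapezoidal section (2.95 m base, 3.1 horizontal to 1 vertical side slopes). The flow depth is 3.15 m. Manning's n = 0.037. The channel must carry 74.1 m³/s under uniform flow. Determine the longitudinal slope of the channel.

S = 0.0023

With bottom width b = 2.95 m and side slope z = 3.1: A = (b + zy)y = (2.95 + 3.1×3.15)×3.15 = 40.05 m²; P = b + 2y√(1+z²) = 2.95 + 2×3.15×3.257 = 23.47 m.
Hydraulic radius R = A/P = 40.05/23.47 = 1.706 m.
From Manning's equation, S = [nQ / (1 A R^(2/3))]² = [0.037 × 74.1 / (1 × 40.05 × 1.706^(2/3))]² = 0.0023.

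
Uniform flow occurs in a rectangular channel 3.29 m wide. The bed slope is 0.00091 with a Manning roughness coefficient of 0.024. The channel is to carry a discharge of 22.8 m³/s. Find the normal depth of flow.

Manning's equation rearranged: A R^(2/3) = nQ / (1·√S) = 0.024 × 22.8 / (√0.00091) = 18.14.
At y = 6.05 m: A R^(2/3) = 23.63 — too large.
At y = 4.29 m: A R^(2/3) = 15.84 — too small.
At y = 4.81 m: A R^(2/3) = 18.13 — ≈ 18.14.

y_n = 4.81 m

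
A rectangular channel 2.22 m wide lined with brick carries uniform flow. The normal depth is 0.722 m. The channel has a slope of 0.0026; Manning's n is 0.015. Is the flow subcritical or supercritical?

Flow area A = b·y = 2.22 × 0.722 = 1.603 m². Wetted perimeter P = b + 2y = 2.22 + 2×0.722 = 3.664 m.
Hydraulic radius R = A/P = 1.603/3.664 = 0.4375 m.
V = (1/n) R^(2/3) √S = (1/0.015) × 0.4375^(2/3) × √0.0026 = 1.959 m/s. Hydraulic depth D_h = A/T = 1.603/2.22 = 0.722 m.
Froude number Fr = V/√(g·D_h) = 1.959/√(9.81×0.722) = 0.736, which is less than 1, so the flow is subcritical.

subcritical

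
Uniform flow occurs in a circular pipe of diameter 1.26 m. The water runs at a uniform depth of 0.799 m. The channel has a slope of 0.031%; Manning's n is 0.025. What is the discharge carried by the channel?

Q = 0.297 m³/s

For a circular section of diameter D = 1.26 m at depth y = 0.799 m, the central angle is θ = 2 arccos(1 − 2y/D) = 3.685 rad. Then A = (D²/8)(θ − sin θ) = 0.8338 m² and P = Dθ/2 = 2.321 m.
Hydraulic radius R = A/P = 0.8338/2.321 = 0.3592 m.
Manning's equation: Q = (1/n) A R^(2/3) S^(1/2) = (1/0.025) × 0.8338 × 0.3592^(2/3) × 0.00031^(1/2) = 0.297 m³/s.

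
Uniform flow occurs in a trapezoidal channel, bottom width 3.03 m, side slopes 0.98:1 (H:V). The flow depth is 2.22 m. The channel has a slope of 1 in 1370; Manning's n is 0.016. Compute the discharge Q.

Q = 22.6 m³/s

With bottom width b = 3.03 m and side slope z = 0.98: A = (b + zy)y = (3.03 + 0.98×2.22)×2.22 = 11.56 m²; P = b + 2y√(1+z²) = 3.03 + 2×2.22×1.4 = 9.247 m.
Hydraulic radius R = A/P = 11.56/9.247 = 1.25 m.
Manning's equation: Q = (1/n) A R^(2/3) S^(1/2) = (1/0.016) × 11.56 × 1.25^(2/3) × 0.0007299^(1/2) = 22.6 m³/s.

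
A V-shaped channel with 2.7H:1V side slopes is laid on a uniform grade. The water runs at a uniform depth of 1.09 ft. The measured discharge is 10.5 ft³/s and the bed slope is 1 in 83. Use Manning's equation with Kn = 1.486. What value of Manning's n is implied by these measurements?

n = 0.0319

For a triangular section with side slope z = 2.7: A = zy² = 2.7×1.09² = 3.208 ft²; P = 2y√(1+z²) = 2×1.09×2.879 = 6.277 ft.
Hydraulic radius R = A/P = 3.208/6.277 = 0.5111 ft.
Rearranging Manning's equation: n = (1.486/Q) A R^(2/3) S^(1/2) = (1.486/10.5) × 3.208 × 0.5111^(2/3) × √0.01205 = 0.0319.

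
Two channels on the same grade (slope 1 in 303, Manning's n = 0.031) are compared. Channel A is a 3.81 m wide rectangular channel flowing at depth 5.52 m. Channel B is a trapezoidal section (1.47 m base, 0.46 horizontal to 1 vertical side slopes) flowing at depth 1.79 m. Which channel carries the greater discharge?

channel A

Channel A: Flow area A = b·y = 3.81 × 5.52 = 21.03 m². Wetted perimeter P = b + 2y = 3.81 + 2×5.52 = 14.85 m. Hydraulic radius R = A/P = 21.03/14.85 = 1.416 m. Q_A = (1/0.031)·21.03·1.416^(2/3)·√0.0033 = 49.15 m³/s.
Channel B: With bottom width b = 1.47 m and side slope z = 0.46: A = (b + zy)y = (1.47 + 0.46×1.79)×1.79 = 4.105 m²; P = b + 2y√(1+z²) = 1.47 + 2×1.79×1.101 = 5.411 m. Hydraulic radius R = A/P = 4.105/5.411 = 0.7587 m. Q_B = (1/0.031)·4.105·0.7587^(2/3)·√0.0033 = 6.329 m³/s.
Q_A = 49.15 m³/s vs Q_B = 6.329 m³/s, so channel A carries more.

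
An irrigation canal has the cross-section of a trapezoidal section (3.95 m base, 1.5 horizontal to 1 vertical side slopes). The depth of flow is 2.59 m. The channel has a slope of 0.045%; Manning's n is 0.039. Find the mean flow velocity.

V = 0.721 m/s

With bottom width b = 3.95 m and side slope z = 1.5: A = (b + zy)y = (3.95 + 1.5×2.59)×2.59 = 20.29 m²; P = b + 2y√(1+z²) = 3.95 + 2×2.59×1.803 = 13.29 m.
Hydraulic radius R = A/P = 20.29/13.29 = 1.527 m.
From Manning's equation, V = (1/n) R^(2/3) S^(1/2) = (1/0.039) × 1.527^(2/3) × 0.00045^(1/2) = 0.721 m/s.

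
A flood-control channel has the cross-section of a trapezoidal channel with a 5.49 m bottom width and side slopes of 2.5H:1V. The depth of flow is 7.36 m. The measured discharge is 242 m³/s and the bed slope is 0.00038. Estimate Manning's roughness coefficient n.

n = 0.0351

With bottom width b = 5.49 m and side slope z = 2.5: A = (b + zy)y = (5.49 + 2.5×7.36)×7.36 = 175.8 m²; P = b + 2y√(1+z²) = 5.49 + 2×7.36×2.693 = 45.12 m.
Hydraulic radius R = A/P = 175.8/45.12 = 3.897 m.
Rearranging Manning's equation: n = (1/Q) A R^(2/3) S^(1/2) = (1/242) × 175.8 × 3.897^(2/3) × √0.00038 = 0.0351.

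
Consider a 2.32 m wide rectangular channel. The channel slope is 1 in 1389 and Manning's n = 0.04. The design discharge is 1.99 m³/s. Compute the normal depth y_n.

y_n = 1.65 m

Manning's equation rearranged: A R^(2/3) = nQ / (1·√S) = 0.04 × 1.99 / (√0.0007199) = 2.967.
Trying y = 1.28 m: A R^(2/3) = 2.132 — low.
Trying y = 2.11 m: A R^(2/3) = 4.036 — high.
Trying y = 1.65 m: A R^(2/3) = 2.963 — matches.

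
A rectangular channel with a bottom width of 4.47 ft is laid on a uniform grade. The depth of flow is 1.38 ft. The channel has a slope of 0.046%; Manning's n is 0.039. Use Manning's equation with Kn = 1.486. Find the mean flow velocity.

Flow area A = b·y = 4.47 × 1.38 = 6.169 ft². Wetted perimeter P = b + 2y = 4.47 + 2×1.38 = 7.23 ft.
Hydraulic radius R = A/P = 6.169/7.23 = 0.8532 ft.
From Manning's equation, V = (1.486/n) R^(2/3) S^(1/2) = (1.486/0.039) × 0.8532^(2/3) × 0.00046^(1/2) = 0.735 ft/s.

V = 0.735 ft/s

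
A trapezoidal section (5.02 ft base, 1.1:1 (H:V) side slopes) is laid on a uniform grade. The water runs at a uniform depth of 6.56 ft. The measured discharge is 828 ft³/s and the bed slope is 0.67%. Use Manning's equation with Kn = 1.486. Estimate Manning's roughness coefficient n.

n = 0.026

With bottom width b = 5.02 ft and side slope z = 1.1: A = (b + zy)y = (5.02 + 1.1×6.56)×6.56 = 80.27 ft²; P = b + 2y√(1+z²) = 5.02 + 2×6.56×1.487 = 24.52 ft.
Hydraulic radius R = A/P = 80.27/24.52 = 3.273 ft.
Rearranging Manning's equation: n = (1.486/Q) A R^(2/3) S^(1/2) = (1.486/828) × 80.27 × 3.273^(2/3) × √0.0067 = 0.026.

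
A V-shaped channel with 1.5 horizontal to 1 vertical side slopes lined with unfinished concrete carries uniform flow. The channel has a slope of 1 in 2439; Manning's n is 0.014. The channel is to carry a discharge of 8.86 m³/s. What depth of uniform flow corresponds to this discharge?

y_n = 2.11 m

Manning's equation rearranged: A R^(2/3) = nQ / (1·√S) = 0.014 × 8.86 / (√0.00041) = 6.126.
Try y = 1.45 m: A R^(2/3) = 2.252 — low.
Try y = 2.56 m: A R^(2/3) = 10.25 — high.
Try y = 2.11 m: A R^(2/3) = 6.122 — ≈ 6.126.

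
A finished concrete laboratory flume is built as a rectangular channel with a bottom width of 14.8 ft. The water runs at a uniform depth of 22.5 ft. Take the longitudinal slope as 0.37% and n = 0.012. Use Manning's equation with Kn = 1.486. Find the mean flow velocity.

V = 23.7 ft/s

Flow area A = b·y = 14.8 × 22.5 = 333 ft². Wetted perimeter P = b + 2y = 14.8 + 2×22.5 = 59.8 ft.
Hydraulic radius R = A/P = 333/59.8 = 5.569 ft.
From Manning's equation, V = (1.486/n) R^(2/3) S^(1/2) = (1.486/0.012) × 5.569^(2/3) × 0.0037^(1/2) = 23.7 ft/s.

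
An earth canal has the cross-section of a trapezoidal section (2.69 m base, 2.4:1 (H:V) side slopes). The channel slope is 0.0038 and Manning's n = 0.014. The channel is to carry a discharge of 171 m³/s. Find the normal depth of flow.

Manning's equation rearranged: A R^(2/3) = nQ / (1·√S) = 0.014 × 171 / (√0.0038) = 38.84.
At y = 2.48 m: A R^(2/3) = 26.5 — short.
At y = 3.26 m: A R^(2/3) = 49.68 — over.
At y = 2.93 m: A R^(2/3) = 38.79 — matches.

y_n = 2.93 m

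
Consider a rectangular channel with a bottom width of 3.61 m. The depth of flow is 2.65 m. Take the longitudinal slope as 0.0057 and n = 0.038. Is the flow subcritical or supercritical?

Flow area A = b·y = 3.61 × 2.65 = 9.566 m². Wetted perimeter P = b + 2y = 3.61 + 2×2.65 = 8.91 m.
Hydraulic radius R = A/P = 9.566/8.91 = 1.074 m.
V = (1/n) R^(2/3) √S = (1/0.038) × 1.074^(2/3) × √0.0057 = 2.083 m/s. Hydraulic depth D_h = A/T = 9.566/3.61 = 2.65 m.
Froude number Fr = V/√(g·D_h) = 2.083/√(9.81×2.65) = 0.409, which is less than 1, so the flow is subcritical.

subcritical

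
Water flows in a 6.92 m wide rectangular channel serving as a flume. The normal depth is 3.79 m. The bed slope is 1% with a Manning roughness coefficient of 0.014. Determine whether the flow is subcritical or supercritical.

Flow area A = b·y = 6.92 × 3.79 = 26.23 m². Wetted perimeter P = b + 2y = 6.92 + 2×3.79 = 14.5 m.
Hydraulic radius R = A/P = 26.23/14.5 = 1.809 m.
V = (1/n) R^(2/3) √S = (1/0.014) × 1.809^(2/3) × √0.01 = 10.6 m/s. Hydraulic depth D_h = A/T = 26.23/6.92 = 3.79 m.
Froude number Fr = V/√(g·D_h) = 10.6/√(9.81×3.79) = 1.74, which is greater than 1, so the flow is supercritical.

supercritical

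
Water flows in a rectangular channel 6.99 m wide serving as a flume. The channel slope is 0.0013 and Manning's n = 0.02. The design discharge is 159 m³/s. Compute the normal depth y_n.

Manning's equation rearranged: A R^(2/3) = nQ / (1·√S) = 0.02 × 159 / (√0.0013) = 88.2.
Trying y = 7.86 m: A R^(2/3) = 99.01 — high.
Trying y = 6.17 m: A R^(2/3) = 73.64 — low.
Trying y = 7.14 m: A R^(2/3) = 88.13 — close enough.

y_n = 7.14 m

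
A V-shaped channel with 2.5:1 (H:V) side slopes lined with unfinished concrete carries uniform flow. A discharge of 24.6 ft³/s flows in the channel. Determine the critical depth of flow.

y_c = 1.43 ft

At critical depth, Q² T / (g A³) = 1, i.e. A³/T = Q²/g = 24.6²/32.2 = 18.79.
Trying y = 1.06 ft: A³/T = 4.182 — too small.
Trying y = 1.66 ft: A³/T = 39.39 — too large.
Trying y = 1.43 ft: A³/T = 18.69 — ≈ 18.79.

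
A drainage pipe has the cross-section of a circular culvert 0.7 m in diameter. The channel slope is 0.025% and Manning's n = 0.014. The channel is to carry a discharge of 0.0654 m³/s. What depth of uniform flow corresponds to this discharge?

y_n = 0.342 m

Manning's equation rearranged: A R^(2/3) = nQ / (1·√S) = 0.014 × 0.0654 / (√0.00025) = 0.05791.
At y = 0.277 m: A R^(2/3) = 0.03978 — short.
At y = 0.342 m: A R^(2/3) = 0.05787 — ≈ 0.05791.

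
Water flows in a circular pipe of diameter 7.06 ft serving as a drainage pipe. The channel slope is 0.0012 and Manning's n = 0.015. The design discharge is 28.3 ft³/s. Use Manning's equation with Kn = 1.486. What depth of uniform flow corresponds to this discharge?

Manning's equation rearranged: A R^(2/3) = nQ / (1.486·√S) = 0.015 × 28.3 / (1.486 × √0.0012) = 8.246.
At y = 1.58 ft: A R^(2/3) = 6.28 — too small.
At y = 2.02 ft: A R^(2/3) = 10.21 — too large.
At y = 1.81 ft: A R^(2/3) = 8.232 — matches.

y_n = 1.81 ft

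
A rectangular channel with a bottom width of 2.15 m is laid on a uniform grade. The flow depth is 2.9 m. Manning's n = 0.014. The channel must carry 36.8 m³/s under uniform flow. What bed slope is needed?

Flow area A = b·y = 2.15 × 2.9 = 6.235 m². Wetted perimeter P = b + 2y = 2.15 + 2×2.9 = 7.95 m.
Hydraulic radius R = A/P = 6.235/7.95 = 0.7843 m.
From Manning's equation, S = [nQ / (1 A R^(2/3))]² = [0.014 × 36.8 / (1 × 6.235 × 0.7843^(2/3))]² = 0.00944.

S = 0.00944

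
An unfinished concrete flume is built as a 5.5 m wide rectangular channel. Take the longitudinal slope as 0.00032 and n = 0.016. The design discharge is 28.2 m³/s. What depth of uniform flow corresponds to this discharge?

Manning's equation rearranged: A R^(2/3) = nQ / (1·√S) = 0.016 × 28.2 / (√0.00032) = 25.22.
At y = 2.45 m: A R^(2/3) = 16.01 — too small.
At y = 3.45 m: A R^(2/3) = 25.2 — matches.

y_n = 3.45 m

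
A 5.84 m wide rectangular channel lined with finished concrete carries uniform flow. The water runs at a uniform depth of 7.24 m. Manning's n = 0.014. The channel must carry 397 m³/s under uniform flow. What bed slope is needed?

S = 0.0065

Flow area A = b·y = 5.84 × 7.24 = 42.28 m². Wetted perimeter P = b + 2y = 5.84 + 2×7.24 = 20.32 m.
Hydraulic radius R = A/P = 42.28/20.32 = 2.081 m.
From Manning's equation, S = [nQ / (1 A R^(2/3))]² = [0.014 × 397 / (1 × 42.28 × 2.081^(2/3))]² = 0.0065.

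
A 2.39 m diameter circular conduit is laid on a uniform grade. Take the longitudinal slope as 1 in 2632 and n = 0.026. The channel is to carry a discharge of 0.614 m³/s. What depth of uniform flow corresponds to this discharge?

Manning's equation rearranged: A R^(2/3) = nQ / (1·√S) = 0.026 × 0.614 / (√0.0003799) = 0.819.
Try y = 0.59 m: A R^(2/3) = 0.4252 — too small.
Try y = 1.04 m: A R^(2/3) = 1.249 — too large.
Try y = 0.827 m: A R^(2/3) = 0.819 — ≈ 0.819.

y_n = 0.827 m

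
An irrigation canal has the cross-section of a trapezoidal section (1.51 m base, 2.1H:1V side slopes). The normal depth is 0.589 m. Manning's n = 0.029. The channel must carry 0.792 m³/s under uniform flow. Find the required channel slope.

With bottom width b = 1.51 m and side slope z = 2.1: A = (b + zy)y = (1.51 + 2.1×0.589)×0.589 = 1.618 m²; P = b + 2y√(1+z²) = 1.51 + 2×0.589×2.326 = 4.25 m.
Hydraulic radius R = A/P = 1.618/4.25 = 0.3807 m.
From Manning's equation, S = [nQ / (1 A R^(2/3))]² = [0.029 × 0.792 / (1 × 1.618 × 0.3807^(2/3))]² = 0.00073.

S = 0.00073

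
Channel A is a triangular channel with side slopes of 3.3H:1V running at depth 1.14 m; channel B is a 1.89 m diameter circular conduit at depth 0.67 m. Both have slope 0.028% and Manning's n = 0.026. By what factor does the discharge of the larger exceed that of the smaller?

Channel A: For a triangular section with side slope z = 3.3: A = zy² = 3.3×1.14² = 4.289 m²; P = 2y√(1+z²) = 2×1.14×3.448 = 7.862 m. Hydraulic radius R = A/P = 4.289/7.862 = 0.5455 m. Q_A = (1/0.026)·4.289·0.5455^(2/3)·√0.00028 = 1.843 m³/s.
Channel B: For a circular section of diameter D = 1.89 m at depth y = 0.67 m, the central angle is θ = 2 arccos(1 − 2y/D) = 2.551 rad. Then A = (D²/8)(θ − sin θ) = 0.8904 m² and P = Dθ/2 = 2.411 m. Hydraulic radius R = A/P = 0.8904/2.411 = 0.3694 m. Q_B = (1/0.026)·0.8904·0.3694^(2/3)·√0.00028 = 0.295 m³/s.
The larger discharge is 1.843 m³/s and the smaller is 0.295 m³/s; the ratio is 6.25.

6.25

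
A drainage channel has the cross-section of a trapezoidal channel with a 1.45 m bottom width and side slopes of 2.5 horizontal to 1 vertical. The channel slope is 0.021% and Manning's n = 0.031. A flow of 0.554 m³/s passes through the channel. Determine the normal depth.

y_n = 0.676 m

Manning's equation rearranged: A R^(2/3) = nQ / (1·√S) = 0.031 × 0.554 / (√0.00021) = 1.185.
At y = 0.494 m: A R^(2/3) = 0.624 — short.
At y = 0.842 m: A R^(2/3) = 1.886 — over.
At y = 0.676 m: A R^(2/3) = 1.185 — matches.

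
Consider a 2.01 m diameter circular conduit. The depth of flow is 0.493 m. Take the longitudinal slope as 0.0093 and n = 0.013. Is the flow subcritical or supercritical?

For a circular section of diameter D = 2.01 m at depth y = 0.493 m, the central angle is θ = 2 arccos(1 − 2y/D) = 2.072 rad. Then A = (D²/8)(θ − sin θ) = 0.6039 m² and P = Dθ/2 = 2.083 m.
Hydraulic radius R = A/P = 0.6039/2.083 = 0.2899 m.
V = (1/n) R^(2/3) √S = (1/0.013) × 0.2899^(2/3) × √0.0093 = 3.249 m/s. Hydraulic depth D_h = A/T = 0.6039/1.73 = 0.3491 m.
Froude number Fr = V/√(g·D_h) = 3.249/√(9.81×0.3491) = 1.76, which is greater than 1, so the flow is supercritical.

supercritical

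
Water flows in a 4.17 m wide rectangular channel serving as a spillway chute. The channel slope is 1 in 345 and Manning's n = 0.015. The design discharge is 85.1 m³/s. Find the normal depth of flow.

Manning's equation rearranged: A R^(2/3) = nQ / (1·√S) = 0.015 × 85.1 / (√0.002899) = 23.71.
Try y = 5.2 m: A R^(2/3) = 28.27 — over.
Try y = 4.49 m: A R^(2/3) = 23.7 — matches.

y_n = 4.49 m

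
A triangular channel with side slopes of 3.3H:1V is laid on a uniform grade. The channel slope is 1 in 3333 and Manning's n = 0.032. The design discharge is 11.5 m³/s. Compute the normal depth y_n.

y_n = 2.42 m

Manning's equation rearranged: A R^(2/3) = nQ / (1·√S) = 0.032 × 11.5 / (√0.0003) = 21.25.
At y = 2.06 m: A R^(2/3) = 13.87 — short.
At y = 2.95 m: A R^(2/3) = 36.14 — over.
At y = 2.42 m: A R^(2/3) = 21.31 — matches.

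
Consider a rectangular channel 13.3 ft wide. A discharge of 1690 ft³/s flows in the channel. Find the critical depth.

For a rectangular channel, critical depth y_c = (q²/g)^(1/3) where q = Q/b = 1690/13.3 = 127.1 ft²/s.
So y_c = (127.1²/32.2)^(1/3) = 7.94 ft.

y_c = 7.94 ft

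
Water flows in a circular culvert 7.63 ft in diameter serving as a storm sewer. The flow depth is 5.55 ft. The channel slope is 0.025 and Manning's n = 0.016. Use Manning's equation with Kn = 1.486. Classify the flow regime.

supercritical

For a circular section of diameter D = 7.63 ft at depth y = 5.55 ft, the central angle is θ = 2 arccos(1 − 2y/D) = 4.086 rad. Then A = (D²/8)(θ − sin θ) = 35.63 ft² and P = Dθ/2 = 15.59 ft.
Hydraulic radius R = A/P = 35.63/15.59 = 2.286 ft.
V = (1.486/n) R^(2/3) √S = (1.486/0.016) × 2.286^(2/3) × √0.025 = 25.48 ft/s. Hydraulic depth D_h = A/T = 35.63/6.795 = 5.243 ft.
Froude number Fr = V/√(g·D_h) = 25.48/√(32.2×5.243) = 1.96, which is greater than 1, so the flow is supercritical.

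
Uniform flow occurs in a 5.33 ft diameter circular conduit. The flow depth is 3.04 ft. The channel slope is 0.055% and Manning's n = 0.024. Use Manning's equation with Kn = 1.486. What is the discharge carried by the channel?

Q = 24.4 ft³/s

For a circular section of diameter D = 5.33 ft at depth y = 3.04 ft, the central angle is θ = 2 arccos(1 − 2y/D) = 3.424 rad. Then A = (D²/8)(θ − sin θ) = 13.15 ft² and P = Dθ/2 = 9.125 ft.
Hydraulic radius R = A/P = 13.15/9.125 = 1.441 ft.
Manning's equation: Q = (1.486/n) A R^(2/3) S^(1/2) = (1.486/0.024) × 13.15 × 1.441^(2/3) × 0.00055^(1/2) = 24.4 ft³/s.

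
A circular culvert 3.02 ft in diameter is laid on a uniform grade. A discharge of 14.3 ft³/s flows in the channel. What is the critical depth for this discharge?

At critical depth, Q² T / (g A³) = 1, i.e. A³/T = Q²/g = 14.3²/32.2 = 6.351.
Trying y = 0.888 ft: A³/T = 1.973 — too small.
Trying y = 1.2 ft: A³/T = 6.31 — matches.

y_c = 1.2 ft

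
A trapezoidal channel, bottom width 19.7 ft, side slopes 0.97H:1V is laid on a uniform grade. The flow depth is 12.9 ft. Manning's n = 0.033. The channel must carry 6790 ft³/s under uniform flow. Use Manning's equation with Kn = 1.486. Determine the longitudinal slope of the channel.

With bottom width b = 19.7 ft and side slope z = 0.97: A = (b + zy)y = (19.7 + 0.97×12.9)×12.9 = 415.5 ft²; P = b + 2y√(1+z²) = 19.7 + 2×12.9×1.393 = 55.64 ft.
Hydraulic radius R = A/P = 415.5/55.64 = 7.468 ft.
From Manning's equation, S = [nQ / (1.486 A R^(2/3))]² = [0.033 × 6790 / (1.486 × 415.5 × 7.468^(2/3))]² = 0.00902.

S = 0.00902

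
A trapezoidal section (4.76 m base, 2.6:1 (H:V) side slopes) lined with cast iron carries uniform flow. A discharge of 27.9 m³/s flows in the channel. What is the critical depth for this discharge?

At critical depth, Q² T / (g A³) = 1, i.e. A³/T = Q²/g = 27.9²/9.81 = 79.35.
Trying y = 1.44 m: A³/T = 149.9 — high.
Trying y = 1.21 m: A³/T = 79.21 — ≈ 79.35.

y_c = 1.21 m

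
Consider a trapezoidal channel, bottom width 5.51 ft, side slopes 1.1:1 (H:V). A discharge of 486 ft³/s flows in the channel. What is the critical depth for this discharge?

At critical depth, Q² T / (g A³) = 1, i.e. A³/T = Q²/g = 486²/32.2 = 7335.
Trying y = 3.17 ft: A³/T = 1858 — low.
Trying y = 5.43 ft: A³/T = 13890 — high.
Trying y = 4.6 ft: A³/T = 7354 — ≈ 7335.

y_c = 4.6 ft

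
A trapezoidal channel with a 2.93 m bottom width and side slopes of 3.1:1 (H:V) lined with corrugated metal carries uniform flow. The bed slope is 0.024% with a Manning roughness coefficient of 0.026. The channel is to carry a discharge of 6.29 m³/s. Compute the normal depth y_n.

Manning's equation rearranged: A R^(2/3) = nQ / (1·√S) = 0.026 × 6.29 / (√0.00024) = 10.56.
Try y = 1.67 m: A R^(2/3) = 13.36 — too large.
Try y = 1.12 m: A R^(2/3) = 5.659 — too small.
Try y = 1.5 m: A R^(2/3) = 10.56 — ≈ 10.56.

y_n = 1.5 m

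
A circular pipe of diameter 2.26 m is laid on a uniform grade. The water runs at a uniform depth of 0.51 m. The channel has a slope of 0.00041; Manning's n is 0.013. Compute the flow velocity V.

For a circular section of diameter D = 2.26 m at depth y = 0.51 m, the central angle is θ = 2 arccos(1 − 2y/D) = 1.98 rad. Then A = (D²/8)(θ − sin θ) = 0.6784 m² and P = Dθ/2 = 2.237 m.
Hydraulic radius R = A/P = 0.6784/2.237 = 0.3032 m.
From Manning's equation, V = (1/n) R^(2/3) S^(1/2) = (1/0.013) × 0.3032^(2/3) × 0.00041^(1/2) = 0.703 m/s.

V = 0.703 m/s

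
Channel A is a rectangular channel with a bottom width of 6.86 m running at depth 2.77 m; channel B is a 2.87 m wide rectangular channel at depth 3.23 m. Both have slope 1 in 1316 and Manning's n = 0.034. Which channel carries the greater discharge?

channel A

Channel A: Flow area A = b·y = 6.86 × 2.77 = 19 m². Wetted perimeter P = b + 2y = 6.86 + 2×2.77 = 12.4 m. Hydraulic radius R = A/P = 19/12.4 = 1.532 m. Q_A = (1/0.034)·19·1.532^(2/3)·√0.0007599 = 20.48 m³/s.
Channel B: Flow area A = b·y = 2.87 × 3.23 = 9.27 m². Wetted perimeter P = b + 2y = 2.87 + 2×3.23 = 9.33 m. Hydraulic radius R = A/P = 9.27/9.33 = 0.9936 m. Q_B = (1/0.034)·9.27·0.9936^(2/3)·√0.0007599 = 7.484 m³/s.
Q_A = 20.48 m³/s vs Q_B = 7.484 m³/s, so channel A carries more.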